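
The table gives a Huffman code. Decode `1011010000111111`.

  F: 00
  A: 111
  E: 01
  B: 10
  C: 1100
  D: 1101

BDFFAA

Read left to right; each codeword is recognised as soon as it completes (prefix code):
  10→B | 1101→D | 00→F | 00→F | 111→A | 111→A
Decoded message: BDFFAA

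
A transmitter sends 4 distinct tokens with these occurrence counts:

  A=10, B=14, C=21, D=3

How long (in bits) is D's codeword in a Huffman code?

Repeatedly merge the two smallest:
D(3) + A(10) → 13
13 + B(14) → 27
C(21) + 27 → 48
D's leaf is at depth 3, giving a 3-bit codeword.

3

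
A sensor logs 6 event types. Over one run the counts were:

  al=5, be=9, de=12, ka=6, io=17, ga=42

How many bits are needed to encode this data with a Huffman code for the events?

Merge the two smallest weights repeatedly:
al(5) + ka(6) → 11
be(9) + 11 → 20
de(12) + io(17) → 29
20 + 29 → 49
ga(42) + 49 → 91
The encoded length is the sum of every internal node's weight: 11 + 20 + 29 + 49 + 91 = 200 bits.

200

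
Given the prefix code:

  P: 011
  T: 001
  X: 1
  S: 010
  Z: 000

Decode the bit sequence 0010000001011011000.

TZZXPPZ

Read left to right; each codeword is recognised as soon as it completes (prefix code):
  001→T | 000→Z | 000→Z | 1→X | 011→P | 011→P | 000→Z
Decoded message: TZZXPPZ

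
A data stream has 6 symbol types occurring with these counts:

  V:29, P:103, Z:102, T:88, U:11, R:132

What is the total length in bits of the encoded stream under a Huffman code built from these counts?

Greedily combine the two least-frequent nodes:
combine U(11), V(29) → 40
combine 40, T(88) → 128
combine Z(102), P(103) → 205
combine 128, R(132) → 260
combine 205, 260 → 465
Total encoded bits = sum of merged weights = 40 + 128 + 205 + 260 + 465 = 1098.

1098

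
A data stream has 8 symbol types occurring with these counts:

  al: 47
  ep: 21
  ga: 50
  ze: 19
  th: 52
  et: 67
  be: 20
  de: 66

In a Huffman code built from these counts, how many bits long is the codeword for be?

5

Huffman merges, smallest pair first:
ze(19) + be(20) → 39
ep(21) + 39 → 60
al(47) + ga(50) → 97
th(52) + 60 → 112
de(66) + et(67) → 133
97 + 112 → 209
133 + 209 → 342
The subtree containing be is merged 5 times, so code length = 5.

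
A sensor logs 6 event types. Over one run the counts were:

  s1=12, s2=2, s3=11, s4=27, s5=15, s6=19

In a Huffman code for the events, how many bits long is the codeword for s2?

Repeatedly merge the two smallest:
merge s2(2) and s3(11): 13
merge s1(12) and 13: 25
merge s5(15) and s6(19): 34
merge 25 and s4(27): 52
merge 34 and 52: 86
s2 sits 4 levels below the root, so its codeword is 4 bits.

4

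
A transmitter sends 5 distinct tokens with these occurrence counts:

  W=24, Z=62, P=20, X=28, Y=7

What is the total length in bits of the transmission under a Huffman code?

298

Greedily combine the two least-frequent nodes:
Y(7) + P(20) → 27
W(24) + 27 → 51
X(28) + 51 → 79
Z(62) + 79 → 141
Total encoded bits = sum of merged weights = 27 + 51 + 79 + 141 = 298.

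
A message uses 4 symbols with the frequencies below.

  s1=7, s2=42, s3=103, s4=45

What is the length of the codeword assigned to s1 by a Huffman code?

Repeatedly merge the two smallest:
merge s1(7) and s2(42): 49
merge s4(45) and 49: 94
merge 94 and s3(103): 197
s1's leaf is at depth 3, giving a 3-bit codeword.

3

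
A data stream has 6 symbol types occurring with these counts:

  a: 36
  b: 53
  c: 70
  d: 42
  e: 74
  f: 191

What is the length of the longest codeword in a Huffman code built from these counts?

4

Merge the two lowest-weight nodes at each step:
merge a(36) and d(42): 78
merge b(53) and c(70): 123
merge e(74) and 78: 152
merge 123 and 152: 275
merge f(191) and 275: 466
The rarest symbols sit at the bottom; the longest codeword is 4 bits.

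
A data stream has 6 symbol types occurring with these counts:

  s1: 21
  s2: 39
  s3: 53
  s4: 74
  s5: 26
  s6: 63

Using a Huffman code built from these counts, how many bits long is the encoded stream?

Greedily combine the two least-frequent nodes:
s1(21) + s5(26) → 47
s2(39) + 47 → 86
s3(53) + s6(63) → 116
s4(74) + 86 → 160
116 + 160 → 276
The encoded length is the sum of every internal node's weight: 47 + 86 + 116 + 160 + 276 = 685 bits.

685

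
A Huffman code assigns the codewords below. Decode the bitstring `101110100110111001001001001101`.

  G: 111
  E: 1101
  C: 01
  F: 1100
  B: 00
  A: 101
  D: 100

AEBEFDDDE

Read left to right; each codeword is recognised as soon as it completes (prefix code):
  101→A | 1101→E | 00→B | 1101→E | 1100→F | 100→D | 100→D | 100→D | 1101→E
Decoded message: AEBEFDDDE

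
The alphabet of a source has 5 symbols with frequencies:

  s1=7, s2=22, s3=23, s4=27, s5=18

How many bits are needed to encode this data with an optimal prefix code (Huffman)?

Build the Huffman tree bottom-up:
combine s1(7), s5(18) → 25
combine s2(22), s3(23) → 45
combine 25, s4(27) → 52
combine 45, 52 → 97
The encoded length is the sum of every internal node's weight: 25 + 45 + 52 + 97 = 219 bits.

219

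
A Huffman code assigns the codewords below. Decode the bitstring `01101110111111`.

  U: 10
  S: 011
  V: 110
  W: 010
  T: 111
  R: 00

Read left to right; each codeword is recognised as soon as it completes (prefix code):
  011→S | 011→S | 10→U | 111→T | 111→T
Decoded message: SSUTT

SSUTT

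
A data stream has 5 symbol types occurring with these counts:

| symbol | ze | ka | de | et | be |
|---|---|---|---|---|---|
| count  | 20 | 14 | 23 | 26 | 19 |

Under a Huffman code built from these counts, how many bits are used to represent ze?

2

Build the tree from the bottom:
merge ka(14) and be(19): 33
merge ze(20) and de(23): 43
merge et(26) and 33: 59
merge 43 and 59: 102
ze's leaf is at depth 2, giving a 2-bit codeword.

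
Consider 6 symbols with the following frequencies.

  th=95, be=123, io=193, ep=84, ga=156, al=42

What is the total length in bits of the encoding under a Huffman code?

1730

Build the Huffman tree bottom-up:
al(42) + ep(84) → 126
th(95) + be(123) → 218
126 + ga(156) → 282
io(193) + 218 → 411
282 + 411 → 693
Total encoded bits = sum of merged weights = 126 + 218 + 282 + 411 + 693 = 1730.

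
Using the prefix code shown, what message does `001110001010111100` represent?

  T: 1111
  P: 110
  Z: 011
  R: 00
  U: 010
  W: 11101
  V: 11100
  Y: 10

Read left to right; each codeword is recognised as soon as it completes (prefix code):
  00→R | 11100→V | 010→U | 10→Y | 1111→T | 00→R
Decoded message: RVUYTR

RVUYTR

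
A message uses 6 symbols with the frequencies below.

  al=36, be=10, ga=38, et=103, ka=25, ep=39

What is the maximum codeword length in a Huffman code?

4

Merge the two lowest-weight nodes at each step:
combine be(10), ka(25) → 35
combine 35, al(36) → 71
combine ga(38), ep(39) → 77
combine 71, 77 → 148
combine et(103), 148 → 251
Maximum depth reached is 4.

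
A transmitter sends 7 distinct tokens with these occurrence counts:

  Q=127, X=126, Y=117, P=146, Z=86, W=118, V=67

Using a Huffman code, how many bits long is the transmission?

Build the Huffman tree bottom-up:
combine V(67), Z(86) → 153
combine Y(117), W(118) → 235
combine X(126), Q(127) → 253
combine P(146), 153 → 299
combine 235, 253 → 488
combine 299, 488 → 787
Total encoded bits = sum of merged weights = 153 + 235 + 253 + 299 + 488 + 787 = 2215.

2215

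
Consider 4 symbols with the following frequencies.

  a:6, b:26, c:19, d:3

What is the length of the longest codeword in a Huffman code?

Merge the two lowest-weight nodes at each step:
merge d(3) and a(6): 9
merge 9 and c(19): 28
merge b(26) and 28: 54
The first pair merged (d, a) ends up deepest, at depth 3.

3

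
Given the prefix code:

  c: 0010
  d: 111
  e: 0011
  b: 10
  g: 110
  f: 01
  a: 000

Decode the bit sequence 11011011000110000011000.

Read left to right; each codeword is recognised as soon as it completes (prefix code):
  110→g | 110→g | 110→g | 0011→e | 000→a | 0011→e | 000→a
Decoded message: gggeaea

gggeaea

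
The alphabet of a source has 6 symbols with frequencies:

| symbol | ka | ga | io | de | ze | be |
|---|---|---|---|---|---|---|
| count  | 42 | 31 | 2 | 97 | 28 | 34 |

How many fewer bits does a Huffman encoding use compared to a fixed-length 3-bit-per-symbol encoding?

Fixed-length: 3 bits × 234 symbols = 702 bits.
Huffman merges:
io(2) + ze(28) → 30
30 + ga(31) → 61
be(34) + ka(42) → 76
61 + 76 → 137
de(97) + 137 → 234
Huffman total = 30 + 61 + 76 + 137 + 234 = 538 bits.
Saving = 702 − 538 = 164 bits.

164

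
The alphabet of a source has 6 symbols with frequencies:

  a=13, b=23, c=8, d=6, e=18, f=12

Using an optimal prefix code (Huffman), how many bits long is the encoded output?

199

Merge the two smallest weights repeatedly:
combine d(6), c(8) → 14
combine f(12), a(13) → 25
combine 14, e(18) → 32
combine b(23), 25 → 48
combine 32, 48 → 80
The encoded length is the sum of every internal node's weight: 14 + 25 + 32 + 48 + 80 = 199 bits.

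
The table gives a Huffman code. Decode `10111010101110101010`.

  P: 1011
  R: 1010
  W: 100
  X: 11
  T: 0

Read left to right; each codeword is recognised as soon as it completes (prefix code):
  1011→P | 1010→R | 1011→P | 1010→R | 1010→R
Decoded message: PRPRR

PRPRR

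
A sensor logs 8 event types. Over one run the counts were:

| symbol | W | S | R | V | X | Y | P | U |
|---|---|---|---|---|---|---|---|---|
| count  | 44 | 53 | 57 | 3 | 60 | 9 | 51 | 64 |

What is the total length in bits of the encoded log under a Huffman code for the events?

Greedily combine the two least-frequent nodes:
V(3) + Y(9) → 12
12 + W(44) → 56
P(51) + S(53) → 104
56 + R(57) → 113
X(60) + U(64) → 124
104 + 113 → 217
124 + 217 → 341
The encoded length is the sum of every internal node's weight: 12 + 56 + 104 + 113 + 124 + 217 + 341 = 967 bits.

967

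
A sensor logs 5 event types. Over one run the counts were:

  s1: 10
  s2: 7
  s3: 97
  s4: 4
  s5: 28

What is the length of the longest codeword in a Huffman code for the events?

Merge the two lowest-weight nodes at each step:
s4(4) + s2(7) → 11
s1(10) + 11 → 21
21 + s5(28) → 49
49 + s3(97) → 146
Maximum depth reached is 4.

4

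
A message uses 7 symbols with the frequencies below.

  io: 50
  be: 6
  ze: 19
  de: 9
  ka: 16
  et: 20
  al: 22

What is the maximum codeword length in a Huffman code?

4

Merge the two lowest-weight nodes at each step:
combine be(6), de(9) → 15
combine 15, ka(16) → 31
combine ze(19), et(20) → 39
combine al(22), 31 → 53
combine 39, io(50) → 89
combine 53, 89 → 142
Maximum depth reached is 4.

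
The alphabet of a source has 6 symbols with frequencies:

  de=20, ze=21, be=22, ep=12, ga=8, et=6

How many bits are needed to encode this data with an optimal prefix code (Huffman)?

Merge the two smallest weights repeatedly:
et(6) + ga(8) → 14
ep(12) + 14 → 26
de(20) + ze(21) → 41
be(22) + 26 → 48
41 + 48 → 89
Each symbol's bit-cost is frequency × depth; summing gives 218 bits (equivalently 14 + 26 + 41 + 48 + 89).

218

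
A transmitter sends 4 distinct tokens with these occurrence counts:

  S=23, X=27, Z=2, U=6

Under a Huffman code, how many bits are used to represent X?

1

Build the tree from the bottom:
combine Z(2), U(6) → 8
combine 8, S(23) → 31
combine X(27), 31 → 58
X is a child of the root — depth 1, so its codeword is a single bit.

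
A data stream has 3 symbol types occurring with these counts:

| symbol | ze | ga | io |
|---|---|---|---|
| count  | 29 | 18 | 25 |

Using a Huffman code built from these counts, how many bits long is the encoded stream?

Greedily combine the two least-frequent nodes:
merge ga(18) and io(25): 43
merge ze(29) and 43: 72
Each symbol's bit-cost is frequency × depth; summing gives 115 bits (equivalently 43 + 72).

115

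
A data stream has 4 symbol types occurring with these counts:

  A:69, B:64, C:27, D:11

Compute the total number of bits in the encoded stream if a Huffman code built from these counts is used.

311

Greedily combine the two least-frequent nodes:
D(11) + C(27) → 38
38 + B(64) → 102
A(69) + 102 → 171
Total encoded bits = sum of merged weights = 38 + 102 + 171 = 311.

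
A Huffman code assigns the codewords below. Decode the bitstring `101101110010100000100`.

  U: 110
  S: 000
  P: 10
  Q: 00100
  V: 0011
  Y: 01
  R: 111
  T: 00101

Read left to right; each codeword is recognised as soon as it completes (prefix code):
  10→P | 110→U | 111→R | 00101→T | 000→S | 00100→Q
Decoded message: PURTSQ

PURTSQ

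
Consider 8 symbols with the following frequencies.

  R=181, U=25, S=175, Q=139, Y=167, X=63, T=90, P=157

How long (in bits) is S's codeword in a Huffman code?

3

Build the tree from the bottom:
combine U(25), X(63) → 88
combine 88, T(90) → 178
combine Q(139), P(157) → 296
combine Y(167), S(175) → 342
combine 178, R(181) → 359
combine 296, 342 → 638
combine 359, 638 → 997
The subtree containing S is merged 3 times, so code length = 3.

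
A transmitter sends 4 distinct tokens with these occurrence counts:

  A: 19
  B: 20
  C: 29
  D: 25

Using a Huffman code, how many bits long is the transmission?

186

Merge the two smallest weights repeatedly:
A(19) + B(20) → 39
D(25) + C(29) → 54
39 + 54 → 93
Each symbol's bit-cost is frequency × depth; summing gives 186 bits (equivalently 39 + 54 + 93).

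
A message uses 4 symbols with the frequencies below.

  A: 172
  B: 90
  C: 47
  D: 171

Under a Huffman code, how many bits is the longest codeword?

3

Merge the two lowest-weight nodes at each step:
C(47) + B(90) → 137
137 + D(171) → 308
A(172) + 308 → 480
The rarest symbols sit at the bottom; the longest codeword is 3 bits.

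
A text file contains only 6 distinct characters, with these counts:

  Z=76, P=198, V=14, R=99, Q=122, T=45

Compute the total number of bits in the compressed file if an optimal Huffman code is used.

Greedily combine the two least-frequent nodes:
merge V(14) and T(45): 59
merge 59 and Z(76): 135
merge R(99) and Q(122): 221
merge 135 and P(198): 333
merge 221 and 333: 554
The encoded length is the sum of every internal node's weight: 59 + 135 + 221 + 333 + 554 = 1302 bits.

1302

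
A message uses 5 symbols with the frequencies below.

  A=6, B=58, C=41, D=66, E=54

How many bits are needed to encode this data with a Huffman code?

497

Greedily combine the two least-frequent nodes:
A(6) + C(41) → 47
47 + E(54) → 101
B(58) + D(66) → 124
101 + 124 → 225
The encoded length is the sum of every internal node's weight: 47 + 101 + 124 + 225 = 497 bits.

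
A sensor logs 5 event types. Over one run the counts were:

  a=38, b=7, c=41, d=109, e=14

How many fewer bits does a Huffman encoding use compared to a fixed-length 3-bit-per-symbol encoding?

Fixed-length: 3 bits × 209 symbols = 627 bits.
Huffman merges:
merge b(7) and e(14): 21
merge 21 and a(38): 59
merge c(41) and 59: 100
merge 100 and d(109): 209
Huffman total = 21 + 59 + 100 + 209 = 389 bits.
Saving = 627 − 389 = 238 bits.

238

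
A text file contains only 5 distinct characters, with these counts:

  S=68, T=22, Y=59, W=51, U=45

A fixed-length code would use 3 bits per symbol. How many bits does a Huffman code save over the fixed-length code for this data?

178

Fixed-length: 3 bits × 245 symbols = 735 bits.
Huffman merges:
merge T(22) and U(45): 67
merge W(51) and Y(59): 110
merge 67 and S(68): 135
merge 110 and 135: 245
Huffman total = 67 + 110 + 135 + 245 = 557 bits.
Saving = 735 − 557 = 178 bits.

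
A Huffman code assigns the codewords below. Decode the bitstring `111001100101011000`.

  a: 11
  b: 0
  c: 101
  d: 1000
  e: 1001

Read left to right; each codeword is recognised as soon as it completes (prefix code):
  11→a | 1001→e | 1001→e | 0→b | 101→c | 1000→d
Decoded message: aeebcd

aeebcd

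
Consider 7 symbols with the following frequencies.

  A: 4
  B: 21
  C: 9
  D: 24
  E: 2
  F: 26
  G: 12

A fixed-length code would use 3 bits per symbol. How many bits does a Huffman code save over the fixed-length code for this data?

50

Fixed-length: 3 bits × 98 symbols = 294 bits.
Huffman merges:
merge E(2) and A(4): 6
merge 6 and C(9): 15
merge G(12) and 15: 27
merge B(21) and D(24): 45
merge F(26) and 27: 53
merge 45 and 53: 98
Huffman total = 6 + 15 + 27 + 45 + 53 + 98 = 244 bits.
Saving = 294 − 244 = 50 bits.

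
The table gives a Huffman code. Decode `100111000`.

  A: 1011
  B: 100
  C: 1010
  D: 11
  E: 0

Read left to right; each codeword is recognised as soon as it completes (prefix code):
  100→B | 11→D | 100→B | 0→E
Decoded message: BDBE

BDBE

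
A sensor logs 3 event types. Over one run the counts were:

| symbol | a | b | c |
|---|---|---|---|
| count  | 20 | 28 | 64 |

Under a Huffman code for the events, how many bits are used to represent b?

Huffman merges, smallest pair first:
a(20) + b(28) → 48
48 + c(64) → 112
The subtree containing b is merged 2 times, so code length = 2.

2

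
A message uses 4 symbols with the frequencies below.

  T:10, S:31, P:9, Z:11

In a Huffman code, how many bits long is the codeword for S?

Build the tree from the bottom:
merge P(9) and T(10): 19
merge Z(11) and 19: 30
merge 30 and S(31): 61
S is merged only at the final step, so code length = 1.

1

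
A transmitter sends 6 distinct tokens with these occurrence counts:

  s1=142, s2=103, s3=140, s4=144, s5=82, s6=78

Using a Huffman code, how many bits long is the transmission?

Greedily combine the two least-frequent nodes:
combine s6(78), s5(82) → 160
combine s2(103), s3(140) → 243
combine s1(142), s4(144) → 286
combine 160, 243 → 403
combine 286, 403 → 689
Each symbol's bit-cost is frequency × depth; summing gives 1781 bits (equivalently 160 + 243 + 286 + 403 + 689).

1781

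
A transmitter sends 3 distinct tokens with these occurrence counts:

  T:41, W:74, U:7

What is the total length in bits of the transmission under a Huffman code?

Merge the two smallest weights repeatedly:
merge U(7) and T(41): 48
merge 48 and W(74): 122
The encoded length is the sum of every internal node's weight: 48 + 122 = 170 bits.

170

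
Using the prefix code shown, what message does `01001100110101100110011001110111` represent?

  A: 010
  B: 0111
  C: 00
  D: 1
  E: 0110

AEEDEEEBB

Read left to right; each codeword is recognised as soon as it completes (prefix code):
  010→A | 0110→E | 0110→E | 1→D | 0110→E | 0110→E | 0110→E | 0111→B | 0111→B
Decoded message: AEEDEEEBB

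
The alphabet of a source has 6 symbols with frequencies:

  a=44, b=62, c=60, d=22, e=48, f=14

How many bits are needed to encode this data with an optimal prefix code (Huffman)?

Greedily combine the two least-frequent nodes:
merge f(14) and d(22): 36
merge 36 and a(44): 80
merge e(48) and c(60): 108
merge b(62) and 80: 142
merge 108 and 142: 250
The encoded length is the sum of every internal node's weight: 36 + 80 + 108 + 142 + 250 = 616 bits.

616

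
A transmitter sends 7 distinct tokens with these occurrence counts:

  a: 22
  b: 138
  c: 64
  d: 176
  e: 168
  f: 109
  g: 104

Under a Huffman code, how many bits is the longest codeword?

4

Merge the two lowest-weight nodes at each step:
combine a(22), c(64) → 86
combine 86, g(104) → 190
combine f(109), b(138) → 247
combine e(168), d(176) → 344
combine 190, 247 → 437
combine 344, 437 → 781
The first pair merged (a, c) ends up deepest, at depth 4.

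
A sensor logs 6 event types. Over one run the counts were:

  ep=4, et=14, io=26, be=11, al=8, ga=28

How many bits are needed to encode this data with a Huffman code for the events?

217

Merge the two smallest weights repeatedly:
merge ep(4) and al(8): 12
merge be(11) and 12: 23
merge et(14) and 23: 37
merge io(26) and ga(28): 54
merge 37 and 54: 91
Each symbol's bit-cost is frequency × depth; summing gives 217 bits (equivalently 12 + 23 + 37 + 54 + 91).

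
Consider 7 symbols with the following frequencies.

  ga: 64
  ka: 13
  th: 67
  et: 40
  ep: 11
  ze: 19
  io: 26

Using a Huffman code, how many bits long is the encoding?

Build the Huffman tree bottom-up:
ep(11) + ka(13) → 24
ze(19) + 24 → 43
io(26) + et(40) → 66
43 + ga(64) → 107
66 + th(67) → 133
107 + 133 → 240
Each symbol's bit-cost is frequency × depth; summing gives 613 bits (equivalently 24 + 43 + 66 + 107 + 133 + 240).

613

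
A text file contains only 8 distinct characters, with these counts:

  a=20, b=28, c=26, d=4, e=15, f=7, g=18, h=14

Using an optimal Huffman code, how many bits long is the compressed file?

Merge the two smallest weights repeatedly:
merge d(4) and f(7): 11
merge 11 and h(14): 25
merge e(15) and g(18): 33
merge a(20) and 25: 45
merge c(26) and b(28): 54
merge 33 and 45: 78
merge 54 and 78: 132
Each symbol's bit-cost is frequency × depth; summing gives 378 bits (equivalently 11 + 25 + 33 + 45 + 54 + 78 + 132).

378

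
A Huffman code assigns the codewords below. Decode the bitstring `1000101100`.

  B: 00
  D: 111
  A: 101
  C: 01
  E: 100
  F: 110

Read left to right; each codeword is recognised as soon as it completes (prefix code):
  100→E | 01→C | 01→C | 100→E
Decoded message: ECCE

ECCE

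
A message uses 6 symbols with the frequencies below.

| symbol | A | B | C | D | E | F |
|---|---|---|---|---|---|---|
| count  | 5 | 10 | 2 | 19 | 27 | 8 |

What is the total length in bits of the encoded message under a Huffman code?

Merge the two smallest weights repeatedly:
merge C(2) and A(5): 7
merge 7 and F(8): 15
merge B(10) and 15: 25
merge D(19) and 25: 44
merge E(27) and 44: 71
Each symbol's bit-cost is frequency × depth; summing gives 162 bits (equivalently 7 + 15 + 25 + 44 + 71).

162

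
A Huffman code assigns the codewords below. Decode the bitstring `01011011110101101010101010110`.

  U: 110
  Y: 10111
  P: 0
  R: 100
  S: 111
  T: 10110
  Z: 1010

Read left to right; each codeword is recognised as soon as it completes (prefix code):
  0→P | 10110→T | 111→S | 1010→Z | 110→U | 1010→Z | 1010→Z | 10110→T
Decoded message: PTSZUZZT

PTSZUZZT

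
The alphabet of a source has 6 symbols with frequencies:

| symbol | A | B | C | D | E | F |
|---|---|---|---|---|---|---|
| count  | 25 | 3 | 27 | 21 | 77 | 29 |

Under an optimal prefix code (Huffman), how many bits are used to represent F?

3

Build the tree from the bottom:
combine B(3), D(21) → 24
combine 24, A(25) → 49
combine C(27), F(29) → 56
combine 49, 56 → 105
combine E(77), 105 → 182
F's leaf is at depth 3, giving a 3-bit codeword.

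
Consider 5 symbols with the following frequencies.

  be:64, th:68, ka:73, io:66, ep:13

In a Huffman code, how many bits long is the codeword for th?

Huffman merges, smallest pair first:
combine ep(13), be(64) → 77
combine io(66), th(68) → 134
combine ka(73), 77 → 150
combine 134, 150 → 284
th sits 2 levels below the root, so its codeword is 2 bits.

2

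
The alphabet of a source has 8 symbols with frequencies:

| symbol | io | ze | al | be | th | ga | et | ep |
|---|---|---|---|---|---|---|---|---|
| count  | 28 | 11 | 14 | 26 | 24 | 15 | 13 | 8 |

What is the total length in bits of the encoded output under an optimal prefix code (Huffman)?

Greedily combine the two least-frequent nodes:
combine ep(8), ze(11) → 19
combine et(13), al(14) → 27
combine ga(15), 19 → 34
combine th(24), be(26) → 50
combine 27, io(28) → 55
combine 34, 50 → 84
combine 55, 84 → 139
Total encoded bits = sum of merged weights = 19 + 27 + 34 + 50 + 55 + 84 + 139 = 408.

408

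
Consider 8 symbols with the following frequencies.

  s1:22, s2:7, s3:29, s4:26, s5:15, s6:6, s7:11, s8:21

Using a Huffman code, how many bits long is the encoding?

393

Greedily combine the two least-frequent nodes:
s6(6) + s2(7) → 13
s7(11) + 13 → 24
s5(15) + s8(21) → 36
s1(22) + 24 → 46
s4(26) + s3(29) → 55
36 + 46 → 82
55 + 82 → 137
The encoded length is the sum of every internal node's weight: 13 + 24 + 36 + 46 + 55 + 82 + 137 = 393 bits.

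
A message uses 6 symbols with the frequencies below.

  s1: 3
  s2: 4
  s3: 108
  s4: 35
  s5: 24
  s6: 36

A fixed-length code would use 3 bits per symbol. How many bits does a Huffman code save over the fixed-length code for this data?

Fixed-length: 3 bits × 210 symbols = 630 bits.
Huffman merges:
merge s1(3) and s2(4): 7
merge 7 and s5(24): 31
merge 31 and s4(35): 66
merge s6(36) and 66: 102
merge 102 and s3(108): 210
Huffman total = 7 + 31 + 66 + 102 + 210 = 416 bits.
Saving = 630 − 416 = 214 bits.

214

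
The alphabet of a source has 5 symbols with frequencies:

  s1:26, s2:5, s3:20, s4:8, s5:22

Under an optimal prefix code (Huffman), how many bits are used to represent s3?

Build the tree from the bottom:
merge s2(5) and s4(8): 13
merge 13 and s3(20): 33
merge s5(22) and s1(26): 48
merge 33 and 48: 81
The subtree containing s3 is merged 2 times, so code length = 2.

2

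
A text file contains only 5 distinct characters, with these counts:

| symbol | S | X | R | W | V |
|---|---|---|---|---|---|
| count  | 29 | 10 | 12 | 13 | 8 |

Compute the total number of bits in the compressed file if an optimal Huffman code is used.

Greedily combine the two least-frequent nodes:
combine V(8), X(10) → 18
combine R(12), W(13) → 25
combine 18, 25 → 43
combine S(29), 43 → 72
The encoded length is the sum of every internal node's weight: 18 + 25 + 43 + 72 = 158 bits.

158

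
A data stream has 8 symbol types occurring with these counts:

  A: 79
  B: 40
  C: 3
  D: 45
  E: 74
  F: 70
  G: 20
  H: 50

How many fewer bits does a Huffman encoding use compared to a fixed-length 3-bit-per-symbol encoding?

Fixed-length: 3 bits × 381 symbols = 1143 bits.
Huffman merges:
combine C(3), G(20) → 23
combine 23, B(40) → 63
combine D(45), H(50) → 95
combine 63, F(70) → 133
combine E(74), A(79) → 153
combine 95, 133 → 228
combine 153, 228 → 381
Huffman total = 23 + 63 + 95 + 133 + 153 + 228 + 381 = 1076 bits.
Saving = 1143 − 1076 = 67 bits.

67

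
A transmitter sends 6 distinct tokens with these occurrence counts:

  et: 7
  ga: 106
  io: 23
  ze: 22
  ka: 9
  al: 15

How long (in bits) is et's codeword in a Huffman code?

Build the tree from the bottom:
combine et(7), ka(9) → 16
combine al(15), 16 → 31
combine ze(22), io(23) → 45
combine 31, 45 → 76
combine 76, ga(106) → 182
et sits 4 levels below the root, so its codeword is 4 bits.

4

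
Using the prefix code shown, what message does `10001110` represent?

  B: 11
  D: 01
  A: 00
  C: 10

Read left to right; each codeword is recognised as soon as it completes (prefix code):
  10→C | 00→A | 11→B | 10→C
Decoded message: CABC

CABC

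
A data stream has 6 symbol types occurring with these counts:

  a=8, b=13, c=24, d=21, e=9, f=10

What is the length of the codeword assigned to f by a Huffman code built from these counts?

Build the tree from the bottom:
merge a(8) and e(9): 17
merge f(10) and b(13): 23
merge 17 and d(21): 38
merge 23 and c(24): 47
merge 38 and 47: 85
The subtree containing f is merged 3 times, so code length = 3.

3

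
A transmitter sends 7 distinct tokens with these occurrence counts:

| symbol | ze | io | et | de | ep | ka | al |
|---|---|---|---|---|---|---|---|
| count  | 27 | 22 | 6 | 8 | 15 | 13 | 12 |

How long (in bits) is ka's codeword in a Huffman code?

3

Huffman merges, smallest pair first:
merge et(6) and de(8): 14
merge al(12) and ka(13): 25
merge 14 and ep(15): 29
merge io(22) and 25: 47
merge ze(27) and 29: 56
merge 47 and 56: 103
ka's leaf is at depth 3, giving a 3-bit codeword.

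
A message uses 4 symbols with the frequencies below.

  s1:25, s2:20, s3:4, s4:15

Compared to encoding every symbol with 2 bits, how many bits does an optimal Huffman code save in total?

Fixed-length: 2 bits × 64 symbols = 128 bits.
Huffman merges:
s3(4) + s4(15) → 19
19 + s2(20) → 39
s1(25) + 39 → 64
Huffman total = 19 + 39 + 64 = 122 bits.
Saving = 128 − 122 = 6 bits.

6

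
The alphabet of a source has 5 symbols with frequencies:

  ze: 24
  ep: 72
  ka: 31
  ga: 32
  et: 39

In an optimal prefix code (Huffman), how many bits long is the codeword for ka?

3

Huffman merges, smallest pair first:
merge ze(24) and ka(31): 55
merge ga(32) and et(39): 71
merge 55 and 71: 126
merge ep(72) and 126: 198
The subtree containing ka is merged 3 times, so code length = 3.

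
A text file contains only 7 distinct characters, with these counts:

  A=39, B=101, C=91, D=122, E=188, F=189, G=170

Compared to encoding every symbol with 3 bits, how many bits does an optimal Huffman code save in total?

247

Fixed-length: 3 bits × 900 symbols = 2700 bits.
Huffman merges:
combine A(39), C(91) → 130
combine B(101), D(122) → 223
combine 130, G(170) → 300
combine E(188), F(189) → 377
combine 223, 300 → 523
combine 377, 523 → 900
Huffman total = 130 + 223 + 300 + 377 + 523 + 900 = 2453 bits.
Saving = 2700 − 2453 = 247 bits.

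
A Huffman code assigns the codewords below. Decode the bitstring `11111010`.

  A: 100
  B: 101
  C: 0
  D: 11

DDBC

Read left to right; each codeword is recognised as soon as it completes (prefix code):
  11→D | 11→D | 101→B | 0→C
Decoded message: DDBC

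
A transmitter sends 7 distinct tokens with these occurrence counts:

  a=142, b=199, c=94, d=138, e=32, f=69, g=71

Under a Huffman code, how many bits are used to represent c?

Huffman merges, smallest pair first:
e(32) + f(69) → 101
g(71) + c(94) → 165
101 + d(138) → 239
a(142) + 165 → 307
b(199) + 239 → 438
307 + 438 → 745
The subtree containing c is merged 3 times, so code length = 3.

3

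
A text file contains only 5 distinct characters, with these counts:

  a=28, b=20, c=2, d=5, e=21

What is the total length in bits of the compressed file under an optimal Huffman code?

158

Greedily combine the two least-frequent nodes:
c(2) + d(5) → 7
7 + b(20) → 27
e(21) + 27 → 48
a(28) + 48 → 76
Each symbol's bit-cost is frequency × depth; summing gives 158 bits (equivalently 7 + 27 + 48 + 76).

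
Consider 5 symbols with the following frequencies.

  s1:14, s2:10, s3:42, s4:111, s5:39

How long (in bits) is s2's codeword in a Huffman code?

4

Repeatedly merge the two smallest:
s2(10) + s1(14) → 24
24 + s5(39) → 63
s3(42) + 63 → 105
105 + s4(111) → 216
The subtree containing s2 is merged 4 times, so code length = 4.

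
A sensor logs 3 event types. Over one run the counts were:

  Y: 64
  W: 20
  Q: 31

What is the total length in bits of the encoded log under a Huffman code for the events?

Merge the two smallest weights repeatedly:
merge W(20) and Q(31): 51
merge 51 and Y(64): 115
Total encoded bits = sum of merged weights = 51 + 115 = 166.

166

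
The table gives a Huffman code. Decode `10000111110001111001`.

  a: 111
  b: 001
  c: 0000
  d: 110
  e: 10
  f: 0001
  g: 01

efaebab

Read left to right; each codeword is recognised as soon as it completes (prefix code):
  10→e | 0001→f | 111→a | 10→e | 001→b | 111→a | 001→b
Decoded message: efaebab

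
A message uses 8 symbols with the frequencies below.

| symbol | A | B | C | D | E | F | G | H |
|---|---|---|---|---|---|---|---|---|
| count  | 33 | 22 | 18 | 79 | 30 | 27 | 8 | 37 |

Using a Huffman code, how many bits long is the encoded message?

709

Merge the two smallest weights repeatedly:
G(8) + C(18) → 26
B(22) + 26 → 48
F(27) + E(30) → 57
A(33) + H(37) → 70
48 + 57 → 105
70 + D(79) → 149
105 + 149 → 254
Each symbol's bit-cost is frequency × depth; summing gives 709 bits (equivalently 26 + 48 + 57 + 70 + 105 + 149 + 254).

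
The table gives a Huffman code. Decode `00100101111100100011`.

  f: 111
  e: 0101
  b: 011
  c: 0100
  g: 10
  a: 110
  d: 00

Read left to right; each codeword is recognised as soon as it completes (prefix code):
  00→d | 10→g | 0101→e | 111→f | 10→g | 0100→c | 011→b
Decoded message: dgefgcb

dgefgcb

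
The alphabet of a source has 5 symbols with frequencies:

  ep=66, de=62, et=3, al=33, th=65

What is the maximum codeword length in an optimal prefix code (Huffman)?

3

Merge the two lowest-weight nodes at each step:
et(3) + al(33) → 36
36 + de(62) → 98
th(65) + ep(66) → 131
98 + 131 → 229
Maximum depth reached is 3.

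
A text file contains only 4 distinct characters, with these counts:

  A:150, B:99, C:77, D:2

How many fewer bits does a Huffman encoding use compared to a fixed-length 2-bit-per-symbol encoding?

71

Fixed-length: 2 bits × 328 symbols = 656 bits.
Huffman merges:
merge D(2) and C(77): 79
merge 79 and B(99): 178
merge A(150) and 178: 328
Huffman total = 79 + 178 + 328 = 585 bits.
Saving = 656 − 585 = 71 bits.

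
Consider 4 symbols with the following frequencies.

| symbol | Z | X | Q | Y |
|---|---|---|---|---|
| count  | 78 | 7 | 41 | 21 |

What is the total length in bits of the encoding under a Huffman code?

Greedily combine the two least-frequent nodes:
combine X(7), Y(21) → 28
combine 28, Q(41) → 69
combine 69, Z(78) → 147
The encoded length is the sum of every internal node's weight: 28 + 69 + 147 = 244 bits.

244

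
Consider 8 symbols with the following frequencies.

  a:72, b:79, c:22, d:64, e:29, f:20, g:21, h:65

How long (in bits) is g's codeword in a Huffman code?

Huffman merges, smallest pair first:
f(20) + g(21) → 41
c(22) + e(29) → 51
41 + 51 → 92
d(64) + h(65) → 129
a(72) + b(79) → 151
92 + 129 → 221
151 + 221 → 372
g's leaf is at depth 4, giving a 4-bit codeword.

4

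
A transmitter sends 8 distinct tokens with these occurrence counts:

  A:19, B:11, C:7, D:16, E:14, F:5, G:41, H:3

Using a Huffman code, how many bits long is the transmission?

Greedily combine the two least-frequent nodes:
H(3) + F(5) → 8
C(7) + 8 → 15
B(11) + E(14) → 25
15 + D(16) → 31
A(19) + 25 → 44
31 + G(41) → 72
44 + 72 → 116
The encoded length is the sum of every internal node's weight: 8 + 15 + 25 + 31 + 44 + 72 + 116 = 311 bits.

311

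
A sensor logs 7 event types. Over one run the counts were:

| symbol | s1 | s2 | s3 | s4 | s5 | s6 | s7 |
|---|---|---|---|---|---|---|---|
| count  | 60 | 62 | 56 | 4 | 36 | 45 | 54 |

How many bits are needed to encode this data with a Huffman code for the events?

Greedily combine the two least-frequent nodes:
merge s4(4) and s5(36): 40
merge 40 and s6(45): 85
merge s7(54) and s3(56): 110
merge s1(60) and s2(62): 122
merge 85 and 110: 195
merge 122 and 195: 317
The encoded length is the sum of every internal node's weight: 40 + 85 + 110 + 122 + 195 + 317 = 869 bits.

869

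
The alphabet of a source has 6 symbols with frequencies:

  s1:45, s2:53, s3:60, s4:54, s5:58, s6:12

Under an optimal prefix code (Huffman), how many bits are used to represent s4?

Build the tree from the bottom:
s6(12) + s1(45) → 57
s2(53) + s4(54) → 107
57 + s5(58) → 115
s3(60) + 107 → 167
115 + 167 → 282
s4's leaf is at depth 3, giving a 3-bit codeword.

3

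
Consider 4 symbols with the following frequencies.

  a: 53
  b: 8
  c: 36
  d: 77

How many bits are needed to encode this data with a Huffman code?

315

Merge the two smallest weights repeatedly:
b(8) + c(36) → 44
44 + a(53) → 97
d(77) + 97 → 174
Total encoded bits = sum of merged weights = 44 + 97 + 174 = 315.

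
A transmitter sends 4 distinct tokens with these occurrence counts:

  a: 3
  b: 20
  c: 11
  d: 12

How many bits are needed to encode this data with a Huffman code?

Merge the two smallest weights repeatedly:
combine a(3), c(11) → 14
combine d(12), 14 → 26
combine b(20), 26 → 46
Total encoded bits = sum of merged weights = 14 + 26 + 46 = 86.

86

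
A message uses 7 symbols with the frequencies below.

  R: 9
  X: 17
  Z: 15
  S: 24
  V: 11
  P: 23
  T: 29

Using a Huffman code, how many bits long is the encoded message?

Greedily combine the two least-frequent nodes:
merge R(9) and V(11): 20
merge Z(15) and X(17): 32
merge 20 and P(23): 43
merge S(24) and T(29): 53
merge 32 and 43: 75
merge 53 and 75: 128
Each symbol's bit-cost is frequency × depth; summing gives 351 bits (equivalently 20 + 32 + 43 + 53 + 75 + 128).

351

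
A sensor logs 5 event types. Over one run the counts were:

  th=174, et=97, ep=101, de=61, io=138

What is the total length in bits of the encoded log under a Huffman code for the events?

1300

Greedily combine the two least-frequent nodes:
combine de(61), et(97) → 158
combine ep(101), io(138) → 239
combine 158, th(174) → 332
combine 239, 332 → 571
The encoded length is the sum of every internal node's weight: 158 + 239 + 332 + 571 = 1300 bits.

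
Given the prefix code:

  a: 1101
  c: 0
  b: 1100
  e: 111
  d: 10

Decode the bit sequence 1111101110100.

eaacc

Read left to right; each codeword is recognised as soon as it completes (prefix code):
  111→e | 1101→a | 1101→a | 0→c | 0→c
Decoded message: eaacc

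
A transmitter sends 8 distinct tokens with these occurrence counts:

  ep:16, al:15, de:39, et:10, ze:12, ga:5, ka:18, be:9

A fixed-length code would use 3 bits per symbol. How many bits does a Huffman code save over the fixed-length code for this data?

Fixed-length: 3 bits × 124 symbols = 372 bits.
Huffman merges:
ga(5) + be(9) → 14
et(10) + ze(12) → 22
14 + al(15) → 29
ep(16) + ka(18) → 34
22 + 29 → 51
34 + de(39) → 73
51 + 73 → 124
Huffman total = 14 + 22 + 29 + 34 + 51 + 73 + 124 = 347 bits.
Saving = 372 − 347 = 25 bits.

25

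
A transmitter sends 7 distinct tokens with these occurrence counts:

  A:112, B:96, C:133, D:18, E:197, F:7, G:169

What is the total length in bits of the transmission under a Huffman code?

1843

Build the Huffman tree bottom-up:
F(7) + D(18) → 25
25 + B(96) → 121
A(112) + 121 → 233
C(133) + G(169) → 302
E(197) + 233 → 430
302 + 430 → 732
Total encoded bits = sum of merged weights = 25 + 121 + 233 + 302 + 430 + 732 = 1843.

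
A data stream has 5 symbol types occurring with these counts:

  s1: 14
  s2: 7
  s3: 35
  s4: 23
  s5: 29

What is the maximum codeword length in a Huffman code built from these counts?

Merge the two lowest-weight nodes at each step:
merge s2(7) and s1(14): 21
merge 21 and s4(23): 44
merge s5(29) and s3(35): 64
merge 44 and 64: 108
The rarest symbols sit at the bottom; the longest codeword is 3 bits.

3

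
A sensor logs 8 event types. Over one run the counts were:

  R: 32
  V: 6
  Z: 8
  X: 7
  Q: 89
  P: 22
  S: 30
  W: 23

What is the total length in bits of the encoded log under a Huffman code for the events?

Merge the two smallest weights repeatedly:
V(6) + X(7) → 13
Z(8) + 13 → 21
21 + P(22) → 43
W(23) + S(30) → 53
R(32) + 43 → 75
53 + 75 → 128
Q(89) + 128 → 217
Total encoded bits = sum of merged weights = 13 + 21 + 43 + 53 + 75 + 128 + 217 = 550.

550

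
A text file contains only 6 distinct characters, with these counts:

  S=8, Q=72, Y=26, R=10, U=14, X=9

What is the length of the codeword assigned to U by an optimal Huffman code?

4

Build the tree from the bottom:
S(8) + X(9) → 17
R(10) + U(14) → 24
17 + 24 → 41
Y(26) + 41 → 67
67 + Q(72) → 139
U's leaf is at depth 4, giving a 4-bit codeword.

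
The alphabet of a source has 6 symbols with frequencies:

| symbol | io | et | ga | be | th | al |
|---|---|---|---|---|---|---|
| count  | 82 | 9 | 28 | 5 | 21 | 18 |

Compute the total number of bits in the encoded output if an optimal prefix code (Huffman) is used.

339

Build the Huffman tree bottom-up:
be(5) + et(9) → 14
14 + al(18) → 32
th(21) + ga(28) → 49
32 + 49 → 81
81 + io(82) → 163
The encoded length is the sum of every internal node's weight: 14 + 32 + 49 + 81 + 163 = 339 bits.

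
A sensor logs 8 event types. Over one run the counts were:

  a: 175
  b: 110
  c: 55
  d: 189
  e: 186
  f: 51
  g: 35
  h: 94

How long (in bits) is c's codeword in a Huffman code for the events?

Build the tree from the bottom:
combine g(35), f(51) → 86
combine c(55), 86 → 141
combine h(94), b(110) → 204
combine 141, a(175) → 316
combine e(186), d(189) → 375
combine 204, 316 → 520
combine 375, 520 → 895
The subtree containing c is merged 4 times, so code length = 4.

4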